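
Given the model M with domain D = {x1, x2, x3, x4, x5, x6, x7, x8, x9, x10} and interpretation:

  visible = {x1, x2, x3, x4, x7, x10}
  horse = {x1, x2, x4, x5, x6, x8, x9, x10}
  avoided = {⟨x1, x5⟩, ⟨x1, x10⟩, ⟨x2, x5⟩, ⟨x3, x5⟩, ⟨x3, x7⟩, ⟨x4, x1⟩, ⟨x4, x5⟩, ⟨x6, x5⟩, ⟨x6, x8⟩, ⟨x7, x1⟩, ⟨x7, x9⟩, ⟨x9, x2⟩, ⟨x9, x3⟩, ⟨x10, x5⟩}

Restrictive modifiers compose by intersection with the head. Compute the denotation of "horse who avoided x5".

⟦who avoided x5⟧ = {x : ⟨x, x5⟩ ∈ ⟦avoided⟧} = {x1, x2, x3, x4, x6, x10}
⟦horse⟧ = {x1, x2, x4, x5, x6, x8, x9, x10}
… ∩ ⟦who avoided x5⟧ = {x1, x2, x4, x5, x6, x8, x9, x10} ∩ {x1, x2, x3, x4, x6, x10} = {x1, x2, x4, x6, x10}
So ⟦horse who avoided x5⟧ = {x1, x2, x4, x6, x10}.

{x1, x2, x4, x6, x10}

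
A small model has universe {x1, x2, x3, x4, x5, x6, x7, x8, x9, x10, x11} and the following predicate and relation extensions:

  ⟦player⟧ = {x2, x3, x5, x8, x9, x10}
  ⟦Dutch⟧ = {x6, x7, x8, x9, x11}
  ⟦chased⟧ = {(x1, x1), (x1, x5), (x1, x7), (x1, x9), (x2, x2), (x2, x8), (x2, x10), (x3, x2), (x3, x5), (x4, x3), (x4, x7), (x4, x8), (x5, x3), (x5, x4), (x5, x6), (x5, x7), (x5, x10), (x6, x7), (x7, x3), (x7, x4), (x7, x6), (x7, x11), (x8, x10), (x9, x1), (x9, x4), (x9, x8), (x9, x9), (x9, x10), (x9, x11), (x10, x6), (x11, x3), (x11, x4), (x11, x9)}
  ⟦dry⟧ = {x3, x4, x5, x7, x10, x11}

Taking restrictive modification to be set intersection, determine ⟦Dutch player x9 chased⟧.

⟦x9 chased⟧ = {x : ⟨x9, x⟩ ∈ ⟦chased⟧} = {x1, x4, x8, x9, x10, x11}
⟦player⟧ = {x2, x3, x5, x8, x9, x10}
… ∩ ⟦x9 chased⟧ = {x2, x3, x5, x8, x9, x10} ∩ {x1, x4, x8, x9, x10, x11} = {x8, x9, x10}
… ∩ ⟦Dutch⟧ = {x8, x9, x10} ∩ {x6, x7, x8, x9, x11} = {x8, x9}
So ⟦Dutch player x9 chased⟧ = {x8, x9}.

{x8, x9}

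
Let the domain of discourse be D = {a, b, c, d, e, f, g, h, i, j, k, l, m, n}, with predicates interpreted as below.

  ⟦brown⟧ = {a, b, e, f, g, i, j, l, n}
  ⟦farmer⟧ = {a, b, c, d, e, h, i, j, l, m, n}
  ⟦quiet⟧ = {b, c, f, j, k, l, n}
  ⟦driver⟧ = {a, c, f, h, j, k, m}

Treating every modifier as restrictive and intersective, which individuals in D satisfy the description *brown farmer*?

{a, b, e, i, j, l, n}

⟦farmer⟧ = {a, b, c, d, e, h, i, j, l, m, n}
… ∩ ⟦brown⟧ = {a, b, c, d, e, h, i, j, l, m, n} ∩ {a, b, e, f, g, i, j, l, n} = {a, b, e, i, j, l, n}
So ⟦brown farmer⟧ = {a, b, e, i, j, l, n}.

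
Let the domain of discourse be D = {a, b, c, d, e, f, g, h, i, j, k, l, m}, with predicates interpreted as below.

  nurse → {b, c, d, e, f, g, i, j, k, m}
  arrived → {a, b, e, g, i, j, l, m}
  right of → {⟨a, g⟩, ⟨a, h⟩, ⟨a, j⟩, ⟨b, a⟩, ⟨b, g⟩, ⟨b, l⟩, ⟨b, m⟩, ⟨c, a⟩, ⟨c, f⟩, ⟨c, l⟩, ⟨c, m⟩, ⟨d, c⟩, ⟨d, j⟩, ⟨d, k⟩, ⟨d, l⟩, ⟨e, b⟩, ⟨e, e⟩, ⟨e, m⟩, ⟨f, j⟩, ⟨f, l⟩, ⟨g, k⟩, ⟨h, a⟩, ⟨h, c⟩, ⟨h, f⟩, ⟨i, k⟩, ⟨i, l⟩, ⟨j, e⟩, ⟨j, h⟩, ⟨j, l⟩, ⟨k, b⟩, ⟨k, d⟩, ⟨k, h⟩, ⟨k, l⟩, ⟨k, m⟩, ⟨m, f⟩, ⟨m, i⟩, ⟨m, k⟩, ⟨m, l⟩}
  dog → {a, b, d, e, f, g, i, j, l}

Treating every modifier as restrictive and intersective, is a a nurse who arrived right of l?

⟦who arrived⟧ = ⟦arrived⟧ = {a, b, e, g, i, j, l, m}
⟦right of l⟧ = {x : ⟨x, l⟩ ∈ ⟦right of⟧} = {b, c, d, f, i, j, k, m}
⟦nurse⟧ = {b, c, d, e, f, g, i, j, k, m}
… ∩ ⟦who arrived⟧ = {b, c, d, e, f, g, i, j, k, m} ∩ {a, b, e, g, i, j, l, m} = {b, e, g, i, j, m}
… ∩ ⟦right of l⟧ = {b, e, g, i, j, m} ∩ {b, c, d, f, i, j, k, m} = {b, i, j, m}
⟦nurse who arrived right of l⟧ = {b, i, j, m}; a ∉ this set.

no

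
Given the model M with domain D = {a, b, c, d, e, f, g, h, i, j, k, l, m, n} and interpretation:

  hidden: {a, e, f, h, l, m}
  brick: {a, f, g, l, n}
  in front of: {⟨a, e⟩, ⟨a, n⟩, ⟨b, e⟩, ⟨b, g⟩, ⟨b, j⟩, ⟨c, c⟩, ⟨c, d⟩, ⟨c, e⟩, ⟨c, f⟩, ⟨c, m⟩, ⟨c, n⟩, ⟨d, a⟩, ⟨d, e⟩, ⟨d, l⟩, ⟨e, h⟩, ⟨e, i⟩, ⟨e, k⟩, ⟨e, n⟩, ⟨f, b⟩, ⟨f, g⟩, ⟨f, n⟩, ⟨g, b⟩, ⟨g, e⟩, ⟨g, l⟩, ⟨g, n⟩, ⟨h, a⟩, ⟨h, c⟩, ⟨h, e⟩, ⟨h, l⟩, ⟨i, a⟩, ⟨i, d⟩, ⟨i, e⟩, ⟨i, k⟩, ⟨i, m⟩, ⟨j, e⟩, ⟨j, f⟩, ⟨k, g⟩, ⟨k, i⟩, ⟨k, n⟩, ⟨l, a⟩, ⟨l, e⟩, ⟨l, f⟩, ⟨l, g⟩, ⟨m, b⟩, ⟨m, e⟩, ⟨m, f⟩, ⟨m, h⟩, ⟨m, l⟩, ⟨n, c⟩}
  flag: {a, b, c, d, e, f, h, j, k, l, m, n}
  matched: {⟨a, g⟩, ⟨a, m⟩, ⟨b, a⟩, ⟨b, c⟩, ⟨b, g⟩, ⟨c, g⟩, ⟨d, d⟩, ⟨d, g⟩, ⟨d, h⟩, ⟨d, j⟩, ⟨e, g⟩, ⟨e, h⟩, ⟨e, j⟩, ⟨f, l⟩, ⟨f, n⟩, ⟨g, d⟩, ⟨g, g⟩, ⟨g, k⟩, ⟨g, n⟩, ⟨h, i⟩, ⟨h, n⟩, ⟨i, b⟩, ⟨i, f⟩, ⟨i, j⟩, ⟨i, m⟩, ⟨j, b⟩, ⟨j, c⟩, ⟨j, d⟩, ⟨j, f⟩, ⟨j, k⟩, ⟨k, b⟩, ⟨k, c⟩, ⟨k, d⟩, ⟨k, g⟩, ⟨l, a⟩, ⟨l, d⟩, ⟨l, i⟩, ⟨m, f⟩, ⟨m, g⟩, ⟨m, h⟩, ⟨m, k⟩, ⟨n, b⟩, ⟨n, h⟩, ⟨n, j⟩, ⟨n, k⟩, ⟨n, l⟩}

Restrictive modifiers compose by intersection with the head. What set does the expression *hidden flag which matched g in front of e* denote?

⟦which matched g⟧ = {x : ⟨x, g⟩ ∈ ⟦matched⟧} = {a, b, c, d, e, g, k, m}
⟦in front of e⟧ = {x : ⟨x, e⟩ ∈ ⟦in front of⟧} = {a, b, c, d, g, h, i, j, l, m}
⟦flag⟧ = {a, b, c, d, e, f, h, j, k, l, m, n}
… ∩ ⟦which matched g⟧ = {a, b, c, d, e, f, h, j, k, l, m, n} ∩ {a, b, c, d, e, g, k, m} = {a, b, c, d, e, k, m}
… ∩ ⟦in front of e⟧ = {a, b, c, d, e, k, m} ∩ {a, b, c, d, g, h, i, j, l, m} = {a, b, c, d, m}
… ∩ ⟦hidden⟧ = {a, b, c, d, m} ∩ {a, e, f, h, l, m} = {a, m}
So ⟦hidden flag which matched g in front of e⟧ = {a, m}.

{a, m}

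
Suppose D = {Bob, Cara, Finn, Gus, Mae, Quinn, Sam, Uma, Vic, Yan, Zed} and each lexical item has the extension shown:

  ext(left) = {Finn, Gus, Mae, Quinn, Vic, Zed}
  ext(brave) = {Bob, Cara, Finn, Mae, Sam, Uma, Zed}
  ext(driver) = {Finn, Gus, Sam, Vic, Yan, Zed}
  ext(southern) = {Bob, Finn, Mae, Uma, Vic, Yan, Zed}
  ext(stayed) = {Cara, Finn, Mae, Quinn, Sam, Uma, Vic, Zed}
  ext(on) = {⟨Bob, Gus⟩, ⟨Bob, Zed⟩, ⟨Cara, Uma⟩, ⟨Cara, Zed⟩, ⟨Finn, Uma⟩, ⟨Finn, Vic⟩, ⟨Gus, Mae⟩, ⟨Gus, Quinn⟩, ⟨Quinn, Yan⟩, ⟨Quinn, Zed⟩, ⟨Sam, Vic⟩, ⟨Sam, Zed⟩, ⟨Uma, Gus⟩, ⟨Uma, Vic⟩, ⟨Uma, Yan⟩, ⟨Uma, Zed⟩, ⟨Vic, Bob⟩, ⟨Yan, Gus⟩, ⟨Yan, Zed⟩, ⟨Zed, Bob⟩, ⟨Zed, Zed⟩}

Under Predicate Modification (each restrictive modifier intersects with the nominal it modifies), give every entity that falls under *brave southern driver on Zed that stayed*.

⟦on Zed⟧ = {x : ⟨x, Zed⟩ ∈ ⟦on⟧} = {Bob, Cara, Quinn, Sam, Uma, Yan, Zed}
⟦that stayed⟧ = ⟦stayed⟧ = {Cara, Finn, Mae, Quinn, Sam, Uma, Vic, Zed}
⟦driver⟧ = {Finn, Gus, Sam, Vic, Yan, Zed}
… ∩ ⟦on Zed⟧ = {Finn, Gus, Sam, Vic, Yan, Zed} ∩ {Bob, Cara, Quinn, Sam, Uma, Yan, Zed} = {Sam, Yan, Zed}
… ∩ ⟦that stayed⟧ = {Sam, Yan, Zed} ∩ {Cara, Finn, Mae, Quinn, Sam, Uma, Vic, Zed} = {Sam, Zed}
… ∩ ⟦brave⟧ = {Sam, Zed} ∩ {Bob, Cara, Finn, Mae, Sam, Uma, Zed} = {Sam, Zed}
… ∩ ⟦southern⟧ = {Sam, Zed} ∩ {Bob, Finn, Mae, Uma, Vic, Yan, Zed} = {Zed}
So ⟦brave southern driver on Zed that stayed⟧ = {Zed}.

{Zed}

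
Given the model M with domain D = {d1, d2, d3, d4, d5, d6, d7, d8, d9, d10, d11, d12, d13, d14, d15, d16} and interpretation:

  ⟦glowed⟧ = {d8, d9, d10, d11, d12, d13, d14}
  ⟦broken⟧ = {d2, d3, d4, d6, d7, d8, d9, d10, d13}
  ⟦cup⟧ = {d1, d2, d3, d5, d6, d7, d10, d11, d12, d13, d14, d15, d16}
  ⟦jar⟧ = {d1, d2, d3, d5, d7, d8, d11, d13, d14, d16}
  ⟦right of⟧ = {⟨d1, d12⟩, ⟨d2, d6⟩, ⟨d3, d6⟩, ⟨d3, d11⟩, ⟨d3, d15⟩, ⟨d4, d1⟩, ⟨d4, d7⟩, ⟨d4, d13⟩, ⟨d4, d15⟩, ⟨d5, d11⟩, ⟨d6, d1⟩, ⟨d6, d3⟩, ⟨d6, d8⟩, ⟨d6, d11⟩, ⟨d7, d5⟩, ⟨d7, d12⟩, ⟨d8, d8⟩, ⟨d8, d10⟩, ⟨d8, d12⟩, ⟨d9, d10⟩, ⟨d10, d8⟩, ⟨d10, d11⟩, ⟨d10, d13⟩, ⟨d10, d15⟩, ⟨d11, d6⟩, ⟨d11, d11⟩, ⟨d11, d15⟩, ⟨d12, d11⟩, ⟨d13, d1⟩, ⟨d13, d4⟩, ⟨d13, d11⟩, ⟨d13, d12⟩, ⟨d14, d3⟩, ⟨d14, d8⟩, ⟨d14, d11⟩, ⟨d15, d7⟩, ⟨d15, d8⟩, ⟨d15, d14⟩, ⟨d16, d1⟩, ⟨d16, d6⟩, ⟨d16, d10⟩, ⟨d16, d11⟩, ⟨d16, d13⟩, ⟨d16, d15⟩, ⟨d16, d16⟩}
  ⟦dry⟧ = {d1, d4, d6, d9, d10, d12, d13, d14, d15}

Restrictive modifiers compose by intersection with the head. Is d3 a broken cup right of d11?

yes

⟦right of d11⟧ = {x : ⟨x, d11⟩ ∈ ⟦right of⟧} = {d3, d5, d6, d10, d11, d12, d13, d14, d16}
⟦cup⟧ = {d1, d2, d3, d5, d6, d7, d10, d11, d12, d13, d14, d15, d16}
… ∩ ⟦right of d11⟧ = {d1, d2, d3, d5, d6, d7, d10, d11, d12, d13, d14, d15, d16} ∩ {d3, d5, d6, d10, d11, d12, d13, d14, d16} = {d3, d5, d6, d10, d11, d12, d13, d14, d16}
… ∩ ⟦broken⟧ = {d3, d5, d6, d10, d11, d12, d13, d14, d16} ∩ {d2, d3, d4, d6, d7, d8, d9, d10, d13} = {d3, d6, d10, d13}
⟦broken cup right of d11⟧ = {d3, d6, d10, d13}; d3 ∈ this set.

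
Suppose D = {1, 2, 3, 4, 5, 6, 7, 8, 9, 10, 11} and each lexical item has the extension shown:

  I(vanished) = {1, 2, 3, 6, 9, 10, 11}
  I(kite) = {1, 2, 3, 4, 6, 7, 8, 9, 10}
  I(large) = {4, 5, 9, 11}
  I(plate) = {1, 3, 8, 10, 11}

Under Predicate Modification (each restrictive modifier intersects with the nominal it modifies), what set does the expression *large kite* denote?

⟦kite⟧ = {1, 2, 3, 4, 6, 7, 8, 9, 10}
… ∩ ⟦large⟧ = {1, 2, 3, 4, 6, 7, 8, 9, 10} ∩ {4, 5, 9, 11} = {4, 9}
So ⟦large kite⟧ = {4, 9}.

{4, 9}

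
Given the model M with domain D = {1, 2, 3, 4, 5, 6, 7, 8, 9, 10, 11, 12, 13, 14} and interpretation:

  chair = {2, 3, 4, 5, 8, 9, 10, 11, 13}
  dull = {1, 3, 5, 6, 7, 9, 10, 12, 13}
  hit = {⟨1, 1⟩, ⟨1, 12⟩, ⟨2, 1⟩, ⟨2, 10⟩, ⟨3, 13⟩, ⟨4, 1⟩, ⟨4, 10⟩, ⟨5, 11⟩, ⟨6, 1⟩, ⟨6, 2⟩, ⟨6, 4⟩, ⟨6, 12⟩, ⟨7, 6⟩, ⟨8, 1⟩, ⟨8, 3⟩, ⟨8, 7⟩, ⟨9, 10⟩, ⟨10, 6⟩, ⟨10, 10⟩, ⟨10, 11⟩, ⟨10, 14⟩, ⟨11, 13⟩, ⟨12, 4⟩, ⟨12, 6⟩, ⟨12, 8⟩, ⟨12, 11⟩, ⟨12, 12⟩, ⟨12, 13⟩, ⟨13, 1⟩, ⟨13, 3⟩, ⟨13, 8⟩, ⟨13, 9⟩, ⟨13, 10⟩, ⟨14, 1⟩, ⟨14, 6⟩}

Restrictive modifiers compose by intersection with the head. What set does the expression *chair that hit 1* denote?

{2, 4, 8, 13}

⟦that hit 1⟧ = {x : ⟨x, 1⟩ ∈ ⟦hit⟧} = {1, 2, 4, 6, 8, 13, 14}
⟦chair⟧ = {2, 3, 4, 5, 8, 9, 10, 11, 13}
… ∩ ⟦that hit 1⟧ = {2, 3, 4, 5, 8, 9, 10, 11, 13} ∩ {1, 2, 4, 6, 8, 13, 14} = {2, 4, 8, 13}
So ⟦chair that hit 1⟧ = {2, 4, 8, 13}.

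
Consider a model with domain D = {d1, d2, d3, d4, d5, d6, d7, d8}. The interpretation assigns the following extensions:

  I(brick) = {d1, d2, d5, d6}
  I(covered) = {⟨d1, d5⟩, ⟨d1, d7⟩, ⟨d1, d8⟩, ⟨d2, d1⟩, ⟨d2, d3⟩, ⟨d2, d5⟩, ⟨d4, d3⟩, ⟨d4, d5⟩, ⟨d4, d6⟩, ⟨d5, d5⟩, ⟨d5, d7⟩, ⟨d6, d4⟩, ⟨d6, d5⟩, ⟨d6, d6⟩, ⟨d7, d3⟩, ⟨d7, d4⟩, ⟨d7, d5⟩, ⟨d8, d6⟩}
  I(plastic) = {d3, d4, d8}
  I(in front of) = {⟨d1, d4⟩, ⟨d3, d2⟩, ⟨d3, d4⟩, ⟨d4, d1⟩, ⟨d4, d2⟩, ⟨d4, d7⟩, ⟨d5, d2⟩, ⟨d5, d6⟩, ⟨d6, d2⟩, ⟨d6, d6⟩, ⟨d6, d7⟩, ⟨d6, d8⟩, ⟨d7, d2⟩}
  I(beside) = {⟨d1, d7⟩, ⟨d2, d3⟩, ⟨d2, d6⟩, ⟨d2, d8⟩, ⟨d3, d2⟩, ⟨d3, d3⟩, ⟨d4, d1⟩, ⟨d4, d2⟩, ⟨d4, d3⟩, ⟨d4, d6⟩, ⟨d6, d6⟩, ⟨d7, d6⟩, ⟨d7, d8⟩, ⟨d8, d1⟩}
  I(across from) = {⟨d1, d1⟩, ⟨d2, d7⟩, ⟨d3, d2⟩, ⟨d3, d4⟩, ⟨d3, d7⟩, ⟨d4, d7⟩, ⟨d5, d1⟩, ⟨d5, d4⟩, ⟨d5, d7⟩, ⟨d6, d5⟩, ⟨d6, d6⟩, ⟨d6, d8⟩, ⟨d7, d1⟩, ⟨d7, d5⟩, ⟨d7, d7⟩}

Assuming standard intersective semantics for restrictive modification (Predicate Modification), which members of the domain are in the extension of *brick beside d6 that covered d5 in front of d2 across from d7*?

⟦beside d6⟧ = {x : ⟨x, d6⟩ ∈ ⟦beside⟧} = {d2, d4, d6, d7}
⟦that covered d5⟧ = {x : ⟨x, d5⟩ ∈ ⟦covered⟧} = {d1, d2, d4, d5, d6, d7}
⟦in front of d2⟧ = {x : ⟨x, d2⟩ ∈ ⟦in front of⟧} = {d3, d4, d5, d6, d7}
⟦across from d7⟧ = {x : ⟨x, d7⟩ ∈ ⟦across from⟧} = {d2, d3, d4, d5, d7}
⟦brick⟧ = {d1, d2, d5, d6}
… ∩ ⟦beside d6⟧ = {d1, d2, d5, d6} ∩ {d2, d4, d6, d7} = {d2, d6}
… ∩ ⟦that covered d5⟧ = {d2, d6} ∩ {d1, d2, d4, d5, d6, d7} = {d2, d6}
… ∩ ⟦in front of d2⟧ = {d2, d6} ∩ {d3, d4, d5, d6, d7} = {d6}
… ∩ ⟦across from d7⟧ = {d6} ∩ {d2, d3, d4, d5, d7} = ∅
So ⟦brick beside d6 that covered d5 in front of d2 across from d7⟧ = { }.

{ }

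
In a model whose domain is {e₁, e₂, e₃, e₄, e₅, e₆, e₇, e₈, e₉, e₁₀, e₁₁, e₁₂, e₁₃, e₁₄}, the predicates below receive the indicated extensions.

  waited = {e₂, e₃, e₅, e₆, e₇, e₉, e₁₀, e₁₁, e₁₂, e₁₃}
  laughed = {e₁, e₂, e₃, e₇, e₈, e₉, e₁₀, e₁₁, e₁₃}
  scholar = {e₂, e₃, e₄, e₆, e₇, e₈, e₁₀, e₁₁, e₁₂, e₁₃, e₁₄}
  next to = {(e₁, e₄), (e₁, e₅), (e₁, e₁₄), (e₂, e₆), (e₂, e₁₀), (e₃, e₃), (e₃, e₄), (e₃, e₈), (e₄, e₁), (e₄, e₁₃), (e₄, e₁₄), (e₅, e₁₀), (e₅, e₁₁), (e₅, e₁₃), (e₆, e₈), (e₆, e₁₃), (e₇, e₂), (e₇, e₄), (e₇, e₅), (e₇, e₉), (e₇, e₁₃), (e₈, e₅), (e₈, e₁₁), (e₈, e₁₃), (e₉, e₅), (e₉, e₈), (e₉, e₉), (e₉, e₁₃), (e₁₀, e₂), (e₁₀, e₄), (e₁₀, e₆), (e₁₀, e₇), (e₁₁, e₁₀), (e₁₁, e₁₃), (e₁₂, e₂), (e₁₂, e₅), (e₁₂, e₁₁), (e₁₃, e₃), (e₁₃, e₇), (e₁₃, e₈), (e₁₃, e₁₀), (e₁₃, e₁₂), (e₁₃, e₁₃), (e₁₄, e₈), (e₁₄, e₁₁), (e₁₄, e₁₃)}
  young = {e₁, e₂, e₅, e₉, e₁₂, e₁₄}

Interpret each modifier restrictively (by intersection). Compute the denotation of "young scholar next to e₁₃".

⟦next to e₁₃⟧ = {x : ⟨x, e₁₃⟩ ∈ ⟦next to⟧} = {e₄, e₅, e₆, e₇, e₈, e₉, e₁₁, e₁₃, e₁₄}
⟦scholar⟧ = {e₂, e₃, e₄, e₆, e₇, e₈, e₁₀, e₁₁, e₁₂, e₁₃, e₁₄}
… ∩ ⟦next to e₁₃⟧ = {e₂, e₃, e₄, e₆, e₇, e₈, e₁₀, e₁₁, e₁₂, e₁₃, e₁₄} ∩ {e₄, e₅, e₆, e₇, e₈, e₉, e₁₁, e₁₃, e₁₄} = {e₄, e₆, e₇, e₈, e₁₁, e₁₃, e₁₄}
… ∩ ⟦young⟧ = {e₄, e₆, e₇, e₈, e₁₁, e₁₃, e₁₄} ∩ {e₁, e₂, e₅, e₉, e₁₂, e₁₄} = {e₁₄}
So ⟦young scholar next to e₁₃⟧ = {e₁₄}.

{e₁₄}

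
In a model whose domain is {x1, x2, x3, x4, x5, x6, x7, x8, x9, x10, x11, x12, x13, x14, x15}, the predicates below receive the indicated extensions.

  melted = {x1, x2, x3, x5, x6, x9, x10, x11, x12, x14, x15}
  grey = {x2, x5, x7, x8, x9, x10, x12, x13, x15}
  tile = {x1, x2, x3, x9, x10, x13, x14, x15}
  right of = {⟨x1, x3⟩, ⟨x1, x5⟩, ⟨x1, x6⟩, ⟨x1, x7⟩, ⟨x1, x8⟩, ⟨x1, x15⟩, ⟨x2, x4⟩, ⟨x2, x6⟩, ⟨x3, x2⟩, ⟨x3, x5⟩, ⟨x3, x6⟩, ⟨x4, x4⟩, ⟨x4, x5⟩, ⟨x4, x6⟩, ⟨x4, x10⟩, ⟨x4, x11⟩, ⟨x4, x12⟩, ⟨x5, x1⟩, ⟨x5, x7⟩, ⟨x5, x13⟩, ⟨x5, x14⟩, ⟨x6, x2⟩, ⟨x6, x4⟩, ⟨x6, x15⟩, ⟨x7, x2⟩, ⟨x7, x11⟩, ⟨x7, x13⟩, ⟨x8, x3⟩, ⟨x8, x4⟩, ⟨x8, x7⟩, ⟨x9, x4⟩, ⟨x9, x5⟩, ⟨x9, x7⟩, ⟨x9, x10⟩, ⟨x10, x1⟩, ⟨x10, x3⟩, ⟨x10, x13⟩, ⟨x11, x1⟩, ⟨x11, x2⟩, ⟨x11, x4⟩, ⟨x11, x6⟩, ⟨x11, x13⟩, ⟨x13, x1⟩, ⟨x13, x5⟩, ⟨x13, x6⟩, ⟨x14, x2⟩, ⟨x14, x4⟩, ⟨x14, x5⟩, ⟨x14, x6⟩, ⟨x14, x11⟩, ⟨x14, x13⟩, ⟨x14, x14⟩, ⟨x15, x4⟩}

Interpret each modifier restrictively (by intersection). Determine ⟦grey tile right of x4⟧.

{x2, x9, x15}

⟦right of x4⟧ = {x : ⟨x, x4⟩ ∈ ⟦right of⟧} = {x2, x4, x6, x8, x9, x11, x14, x15}
⟦tile⟧ = {x1, x2, x3, x9, x10, x13, x14, x15}
… ∩ ⟦right of x4⟧ = {x1, x2, x3, x9, x10, x13, x14, x15} ∩ {x2, x4, x6, x8, x9, x11, x14, x15} = {x2, x9, x14, x15}
… ∩ ⟦grey⟧ = {x2, x9, x14, x15} ∩ {x2, x5, x7, x8, x9, x10, x12, x13, x15} = {x2, x9, x15}
So ⟦grey tile right of x4⟧ = {x2, x9, x15}.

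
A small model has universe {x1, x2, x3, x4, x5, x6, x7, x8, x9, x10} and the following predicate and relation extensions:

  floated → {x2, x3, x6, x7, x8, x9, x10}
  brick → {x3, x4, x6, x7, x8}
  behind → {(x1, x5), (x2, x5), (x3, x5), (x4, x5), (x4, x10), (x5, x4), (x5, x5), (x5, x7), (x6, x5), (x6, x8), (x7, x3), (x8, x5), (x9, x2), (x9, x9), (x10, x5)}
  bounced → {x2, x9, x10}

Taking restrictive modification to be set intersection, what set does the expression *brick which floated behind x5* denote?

⟦which floated⟧ = ⟦floated⟧ = {x2, x3, x6, x7, x8, x9, x10}
⟦behind x5⟧ = {x : ⟨x, x5⟩ ∈ ⟦behind⟧} = {x1, x2, x3, x4, x5, x6, x8, x10}
⟦brick⟧ = {x3, x4, x6, x7, x8}
… ∩ ⟦which floated⟧ = {x3, x4, x6, x7, x8} ∩ {x2, x3, x6, x7, x8, x9, x10} = {x3, x6, x7, x8}
… ∩ ⟦behind x5⟧ = {x3, x6, x7, x8} ∩ {x1, x2, x3, x4, x5, x6, x8, x10} = {x3, x6, x8}
So ⟦brick which floated behind x5⟧ = {x3, x6, x8}.

{x3, x6, x8}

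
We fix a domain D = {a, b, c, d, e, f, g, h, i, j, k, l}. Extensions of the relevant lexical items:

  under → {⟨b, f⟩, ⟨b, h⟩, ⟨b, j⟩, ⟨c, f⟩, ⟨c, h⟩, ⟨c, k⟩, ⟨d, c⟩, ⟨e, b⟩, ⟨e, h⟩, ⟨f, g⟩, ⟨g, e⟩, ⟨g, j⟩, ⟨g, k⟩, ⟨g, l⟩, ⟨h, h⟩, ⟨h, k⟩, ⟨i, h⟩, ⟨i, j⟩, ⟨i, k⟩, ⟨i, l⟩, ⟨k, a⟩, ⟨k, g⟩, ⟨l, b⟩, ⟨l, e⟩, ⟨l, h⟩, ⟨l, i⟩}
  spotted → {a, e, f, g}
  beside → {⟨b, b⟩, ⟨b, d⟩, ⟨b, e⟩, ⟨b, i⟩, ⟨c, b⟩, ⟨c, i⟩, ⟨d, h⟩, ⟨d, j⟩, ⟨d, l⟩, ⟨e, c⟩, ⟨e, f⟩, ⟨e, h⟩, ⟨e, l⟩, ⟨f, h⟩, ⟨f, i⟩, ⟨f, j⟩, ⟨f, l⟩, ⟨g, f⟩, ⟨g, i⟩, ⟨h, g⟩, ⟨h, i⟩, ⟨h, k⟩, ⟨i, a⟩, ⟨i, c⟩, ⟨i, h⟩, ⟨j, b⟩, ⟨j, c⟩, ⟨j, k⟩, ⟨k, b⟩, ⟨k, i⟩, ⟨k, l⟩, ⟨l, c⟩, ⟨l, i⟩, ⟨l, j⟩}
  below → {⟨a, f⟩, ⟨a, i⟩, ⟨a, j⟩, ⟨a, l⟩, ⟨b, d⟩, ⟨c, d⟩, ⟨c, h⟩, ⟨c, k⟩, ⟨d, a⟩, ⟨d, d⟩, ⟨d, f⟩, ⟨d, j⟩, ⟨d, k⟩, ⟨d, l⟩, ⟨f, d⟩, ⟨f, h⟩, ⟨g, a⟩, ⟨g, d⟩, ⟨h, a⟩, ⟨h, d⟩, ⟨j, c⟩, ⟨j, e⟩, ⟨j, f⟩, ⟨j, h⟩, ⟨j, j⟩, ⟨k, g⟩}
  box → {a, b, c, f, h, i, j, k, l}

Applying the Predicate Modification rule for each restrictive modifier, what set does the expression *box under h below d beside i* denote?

⟦under h⟧ = {x : ⟨x, h⟩ ∈ ⟦under⟧} = {b, c, e, h, i, l}
⟦below d⟧ = {x : ⟨x, d⟩ ∈ ⟦below⟧} = {b, c, d, f, g, h}
⟦beside i⟧ = {x : ⟨x, i⟩ ∈ ⟦beside⟧} = {b, c, f, g, h, k, l}
⟦box⟧ = {a, b, c, f, h, i, j, k, l}
… ∩ ⟦under h⟧ = {a, b, c, f, h, i, j, k, l} ∩ {b, c, e, h, i, l} = {b, c, h, i, l}
… ∩ ⟦below d⟧ = {b, c, h, i, l} ∩ {b, c, d, f, g, h} = {b, c, h}
… ∩ ⟦beside i⟧ = {b, c, h} ∩ {b, c, f, g, h, k, l} = {b, c, h}
So ⟦box under h below d beside i⟧ = {b, c, h}.

{b, c, h}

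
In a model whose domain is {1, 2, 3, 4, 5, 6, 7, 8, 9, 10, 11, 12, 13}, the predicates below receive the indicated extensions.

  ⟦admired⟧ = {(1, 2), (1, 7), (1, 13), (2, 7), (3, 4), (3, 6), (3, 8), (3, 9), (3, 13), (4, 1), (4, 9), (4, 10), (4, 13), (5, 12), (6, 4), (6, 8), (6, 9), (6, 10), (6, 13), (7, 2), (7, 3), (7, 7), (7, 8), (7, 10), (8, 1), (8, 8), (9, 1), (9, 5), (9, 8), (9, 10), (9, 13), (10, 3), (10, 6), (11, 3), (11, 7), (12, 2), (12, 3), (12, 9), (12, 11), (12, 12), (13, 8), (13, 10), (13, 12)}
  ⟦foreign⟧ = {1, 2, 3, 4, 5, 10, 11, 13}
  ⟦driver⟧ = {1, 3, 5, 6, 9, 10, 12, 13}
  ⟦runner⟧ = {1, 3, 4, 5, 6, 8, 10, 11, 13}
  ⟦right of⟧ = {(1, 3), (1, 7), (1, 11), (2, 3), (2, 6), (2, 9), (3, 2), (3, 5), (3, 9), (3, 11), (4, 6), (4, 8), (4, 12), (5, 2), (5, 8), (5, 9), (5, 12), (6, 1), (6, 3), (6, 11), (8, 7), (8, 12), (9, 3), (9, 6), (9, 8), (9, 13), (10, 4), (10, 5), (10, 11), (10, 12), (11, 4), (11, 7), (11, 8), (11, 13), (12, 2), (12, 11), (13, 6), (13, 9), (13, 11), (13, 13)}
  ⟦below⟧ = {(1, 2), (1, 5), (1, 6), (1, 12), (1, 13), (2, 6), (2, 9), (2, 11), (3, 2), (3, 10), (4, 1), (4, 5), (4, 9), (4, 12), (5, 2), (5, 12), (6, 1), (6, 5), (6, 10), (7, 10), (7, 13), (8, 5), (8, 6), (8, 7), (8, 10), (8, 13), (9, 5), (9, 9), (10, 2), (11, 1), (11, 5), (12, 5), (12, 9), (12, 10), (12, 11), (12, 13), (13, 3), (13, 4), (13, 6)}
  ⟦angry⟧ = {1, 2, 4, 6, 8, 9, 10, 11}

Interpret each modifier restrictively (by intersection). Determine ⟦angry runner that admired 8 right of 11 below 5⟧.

{6}

⟦that admired 8⟧ = {x : ⟨x, 8⟩ ∈ ⟦admired⟧} = {3, 6, 7, 8, 9, 13}
⟦right of 11⟧ = {x : ⟨x, 11⟩ ∈ ⟦right of⟧} = {1, 3, 6, 10, 12, 13}
⟦below 5⟧ = {x : ⟨x, 5⟩ ∈ ⟦below⟧} = {1, 4, 6, 8, 9, 11, 12}
⟦runner⟧ = {1, 3, 4, 5, 6, 8, 10, 11, 13}
… ∩ ⟦that admired 8⟧ = {1, 3, 4, 5, 6, 8, 10, 11, 13} ∩ {3, 6, 7, 8, 9, 13} = {3, 6, 8, 13}
… ∩ ⟦right of 11⟧ = {3, 6, 8, 13} ∩ {1, 3, 6, 10, 12, 13} = {3, 6, 13}
… ∩ ⟦below 5⟧ = {3, 6, 13} ∩ {1, 4, 6, 8, 9, 11, 12} = {6}
… ∩ ⟦angry⟧ = {6} ∩ {1, 2, 4, 6, 8, 9, 10, 11} = {6}
So ⟦angry runner that admired 8 right of 11 below 5⟧ = {6}.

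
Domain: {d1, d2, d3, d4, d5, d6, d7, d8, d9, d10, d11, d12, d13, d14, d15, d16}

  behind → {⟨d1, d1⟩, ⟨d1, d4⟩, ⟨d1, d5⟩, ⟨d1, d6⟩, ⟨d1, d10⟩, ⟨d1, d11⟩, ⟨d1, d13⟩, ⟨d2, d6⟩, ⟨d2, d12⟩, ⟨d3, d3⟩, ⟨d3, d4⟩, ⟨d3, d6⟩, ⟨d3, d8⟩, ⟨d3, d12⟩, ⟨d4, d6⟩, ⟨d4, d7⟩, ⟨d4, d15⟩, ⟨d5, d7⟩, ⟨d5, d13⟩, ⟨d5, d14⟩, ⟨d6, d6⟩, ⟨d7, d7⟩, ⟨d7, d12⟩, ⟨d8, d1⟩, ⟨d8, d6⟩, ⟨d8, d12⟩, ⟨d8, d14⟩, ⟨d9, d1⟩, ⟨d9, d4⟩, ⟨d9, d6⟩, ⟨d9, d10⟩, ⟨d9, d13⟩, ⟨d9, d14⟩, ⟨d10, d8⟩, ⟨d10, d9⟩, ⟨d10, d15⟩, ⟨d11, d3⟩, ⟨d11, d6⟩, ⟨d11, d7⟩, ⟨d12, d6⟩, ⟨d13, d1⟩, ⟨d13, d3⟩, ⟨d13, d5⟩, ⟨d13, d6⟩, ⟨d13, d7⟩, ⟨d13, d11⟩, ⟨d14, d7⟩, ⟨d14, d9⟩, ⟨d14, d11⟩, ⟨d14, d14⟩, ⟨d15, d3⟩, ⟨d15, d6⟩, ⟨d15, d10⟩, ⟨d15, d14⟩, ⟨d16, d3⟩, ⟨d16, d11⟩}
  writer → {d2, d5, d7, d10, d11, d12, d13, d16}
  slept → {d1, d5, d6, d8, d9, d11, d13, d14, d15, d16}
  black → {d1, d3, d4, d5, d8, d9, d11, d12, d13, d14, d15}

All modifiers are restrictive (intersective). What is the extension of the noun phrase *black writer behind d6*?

⟦behind d6⟧ = {x : ⟨x, d6⟩ ∈ ⟦behind⟧} = {d1, d2, d3, d4, d6, d8, d9, d11, d12, d13, d15}
⟦writer⟧ = {d2, d5, d7, d10, d11, d12, d13, d16}
… ∩ ⟦behind d6⟧ = {d2, d5, d7, d10, d11, d12, d13, d16} ∩ {d1, d2, d3, d4, d6, d8, d9, d11, d12, d13, d15} = {d2, d11, d12, d13}
… ∩ ⟦black⟧ = {d2, d11, d12, d13} ∩ {d1, d3, d4, d5, d8, d9, d11, d12, d13, d14, d15} = {d11, d12, d13}
So ⟦black writer behind d6⟧ = {d11, d12, d13}.

{d11, d12, d13}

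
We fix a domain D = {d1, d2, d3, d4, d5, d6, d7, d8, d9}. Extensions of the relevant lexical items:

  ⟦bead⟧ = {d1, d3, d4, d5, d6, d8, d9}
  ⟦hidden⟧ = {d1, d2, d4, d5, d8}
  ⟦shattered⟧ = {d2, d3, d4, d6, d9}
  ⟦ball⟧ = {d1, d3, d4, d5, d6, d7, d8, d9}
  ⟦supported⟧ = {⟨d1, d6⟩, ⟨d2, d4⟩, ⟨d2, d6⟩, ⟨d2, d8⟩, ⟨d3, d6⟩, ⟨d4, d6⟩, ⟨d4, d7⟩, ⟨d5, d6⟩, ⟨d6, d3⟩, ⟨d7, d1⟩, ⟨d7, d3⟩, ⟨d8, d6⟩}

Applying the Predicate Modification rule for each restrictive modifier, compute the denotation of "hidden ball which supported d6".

⟦which supported d6⟧ = {x : ⟨x, d6⟩ ∈ ⟦supported⟧} = {d1, d2, d3, d4, d5, d8}
⟦ball⟧ = {d1, d3, d4, d5, d6, d7, d8, d9}
… ∩ ⟦which supported d6⟧ = {d1, d3, d4, d5, d6, d7, d8, d9} ∩ {d1, d2, d3, d4, d5, d8} = {d1, d3, d4, d5, d8}
… ∩ ⟦hidden⟧ = {d1, d3, d4, d5, d8} ∩ {d1, d2, d4, d5, d8} = {d1, d4, d5, d8}
So ⟦hidden ball which supported d6⟧ = {d1, d4, d5, d8}.

{d1, d4, d5, d8}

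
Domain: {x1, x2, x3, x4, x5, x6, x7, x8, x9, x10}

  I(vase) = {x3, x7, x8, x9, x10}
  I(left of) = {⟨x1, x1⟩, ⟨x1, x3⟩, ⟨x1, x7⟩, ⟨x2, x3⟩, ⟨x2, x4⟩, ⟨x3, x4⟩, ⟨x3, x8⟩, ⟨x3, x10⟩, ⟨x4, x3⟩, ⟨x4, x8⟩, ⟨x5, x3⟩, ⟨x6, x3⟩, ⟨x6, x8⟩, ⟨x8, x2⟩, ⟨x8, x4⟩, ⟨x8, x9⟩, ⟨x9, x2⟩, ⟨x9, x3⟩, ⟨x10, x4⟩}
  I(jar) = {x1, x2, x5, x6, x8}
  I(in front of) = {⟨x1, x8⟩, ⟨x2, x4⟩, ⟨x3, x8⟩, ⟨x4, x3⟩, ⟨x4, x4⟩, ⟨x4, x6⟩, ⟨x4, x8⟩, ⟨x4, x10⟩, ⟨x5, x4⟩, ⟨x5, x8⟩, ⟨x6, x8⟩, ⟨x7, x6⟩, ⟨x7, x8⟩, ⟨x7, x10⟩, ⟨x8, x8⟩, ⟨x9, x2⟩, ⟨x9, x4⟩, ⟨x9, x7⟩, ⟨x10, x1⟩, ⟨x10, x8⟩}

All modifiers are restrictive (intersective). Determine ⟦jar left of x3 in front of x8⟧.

{x1, x5, x6}

⟦left of x3⟧ = {x : ⟨x, x3⟩ ∈ ⟦left of⟧} = {x1, x2, x4, x5, x6, x9}
⟦in front of x8⟧ = {x : ⟨x, x8⟩ ∈ ⟦in front of⟧} = {x1, x3, x4, x5, x6, x7, x8, x10}
⟦jar⟧ = {x1, x2, x5, x6, x8}
… ∩ ⟦left of x3⟧ = {x1, x2, x5, x6, x8} ∩ {x1, x2, x4, x5, x6, x9} = {x1, x2, x5, x6}
… ∩ ⟦in front of x8⟧ = {x1, x2, x5, x6} ∩ {x1, x3, x4, x5, x6, x7, x8, x10} = {x1, x5, x6}
So ⟦jar left of x3 in front of x8⟧ = {x1, x5, x6}.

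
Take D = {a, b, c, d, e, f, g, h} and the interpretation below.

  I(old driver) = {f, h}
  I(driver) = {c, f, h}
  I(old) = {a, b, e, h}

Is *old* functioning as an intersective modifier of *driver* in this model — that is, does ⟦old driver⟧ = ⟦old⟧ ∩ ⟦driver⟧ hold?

⟦old⟧ ∩ ⟦driver⟧ = {a, b, e, h} ∩ {c, f, h} = {h}
Observed ⟦old driver⟧ = {f, h}.
These differ, so the modifier is not intersective in this model.

no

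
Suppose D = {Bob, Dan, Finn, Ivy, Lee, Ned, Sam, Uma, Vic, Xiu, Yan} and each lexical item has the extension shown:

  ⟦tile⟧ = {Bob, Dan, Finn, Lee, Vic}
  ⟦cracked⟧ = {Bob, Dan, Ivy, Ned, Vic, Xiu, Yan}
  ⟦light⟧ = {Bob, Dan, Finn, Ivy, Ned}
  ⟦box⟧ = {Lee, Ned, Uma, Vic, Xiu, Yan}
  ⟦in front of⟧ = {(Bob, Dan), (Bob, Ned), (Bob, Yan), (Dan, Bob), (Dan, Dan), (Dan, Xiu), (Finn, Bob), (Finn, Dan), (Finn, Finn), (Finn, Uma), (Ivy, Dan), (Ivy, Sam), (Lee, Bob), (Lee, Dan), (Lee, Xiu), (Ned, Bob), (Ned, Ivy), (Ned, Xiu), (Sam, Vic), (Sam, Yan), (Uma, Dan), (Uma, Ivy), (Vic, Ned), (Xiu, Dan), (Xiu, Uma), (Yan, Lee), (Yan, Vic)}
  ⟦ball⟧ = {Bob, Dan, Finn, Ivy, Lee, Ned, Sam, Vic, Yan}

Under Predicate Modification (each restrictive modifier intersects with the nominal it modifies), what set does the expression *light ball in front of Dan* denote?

⟦in front of Dan⟧ = {x : ⟨x, Dan⟩ ∈ ⟦in front of⟧} = {Bob, Dan, Finn, Ivy, Lee, Uma, Xiu}
⟦ball⟧ = {Bob, Dan, Finn, Ivy, Lee, Ned, Sam, Vic, Yan}
… ∩ ⟦in front of Dan⟧ = {Bob, Dan, Finn, Ivy, Lee, Ned, Sam, Vic, Yan} ∩ {Bob, Dan, Finn, Ivy, Lee, Uma, Xiu} = {Bob, Dan, Finn, Ivy, Lee}
… ∩ ⟦light⟧ = {Bob, Dan, Finn, Ivy, Lee} ∩ {Bob, Dan, Finn, Ivy, Ned} = {Bob, Dan, Finn, Ivy}
So ⟦light ball in front of Dan⟧ = {Bob, Dan, Finn, Ivy}.

{Bob, Dan, Finn, Ivy}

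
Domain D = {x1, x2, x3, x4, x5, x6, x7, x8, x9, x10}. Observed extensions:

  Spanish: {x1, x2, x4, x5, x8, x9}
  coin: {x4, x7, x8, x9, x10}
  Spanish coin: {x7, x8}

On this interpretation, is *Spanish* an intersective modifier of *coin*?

⟦Spanish⟧ ∩ ⟦coin⟧ = {x1, x2, x4, x5, x8, x9} ∩ {x4, x7, x8, x9, x10} = {x4, x8, x9}
Observed ⟦Spanish coin⟧ = {x7, x8}.
These differ, so the modifier is not intersective in this model.

no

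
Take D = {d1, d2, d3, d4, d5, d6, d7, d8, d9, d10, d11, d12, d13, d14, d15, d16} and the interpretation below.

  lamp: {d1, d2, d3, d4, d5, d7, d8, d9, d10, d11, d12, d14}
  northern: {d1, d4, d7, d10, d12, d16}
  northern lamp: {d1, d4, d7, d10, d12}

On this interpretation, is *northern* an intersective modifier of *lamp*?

⟦northern⟧ ∩ ⟦lamp⟧ = {d1, d4, d7, d10, d12, d16} ∩ {d1, d2, d3, d4, d5, d7, d8, d9, d10, d11, d12, d14} = {d1, d4, d7, d10, d12}
Observed ⟦northern lamp⟧ = {d1, d4, d7, d10, d12}.
These coincide, so the modifier is intersective here.

yes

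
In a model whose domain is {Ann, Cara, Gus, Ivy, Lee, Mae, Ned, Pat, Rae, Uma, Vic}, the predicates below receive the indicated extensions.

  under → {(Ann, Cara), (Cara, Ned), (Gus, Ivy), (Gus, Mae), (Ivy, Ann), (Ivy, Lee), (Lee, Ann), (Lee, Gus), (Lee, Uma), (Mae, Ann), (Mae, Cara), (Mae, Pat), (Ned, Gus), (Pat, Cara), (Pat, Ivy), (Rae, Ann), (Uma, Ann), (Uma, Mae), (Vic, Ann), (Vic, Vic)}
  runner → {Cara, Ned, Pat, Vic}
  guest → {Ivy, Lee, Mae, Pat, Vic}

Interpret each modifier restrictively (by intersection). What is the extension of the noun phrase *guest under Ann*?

{Ivy, Lee, Mae, Vic}

⟦under Ann⟧ = {x : ⟨x, Ann⟩ ∈ ⟦under⟧} = {Ivy, Lee, Mae, Rae, Uma, Vic}
⟦guest⟧ = {Ivy, Lee, Mae, Pat, Vic}
… ∩ ⟦under Ann⟧ = {Ivy, Lee, Mae, Pat, Vic} ∩ {Ivy, Lee, Mae, Rae, Uma, Vic} = {Ivy, Lee, Mae, Vic}
So ⟦guest under Ann⟧ = {Ivy, Lee, Mae, Vic}.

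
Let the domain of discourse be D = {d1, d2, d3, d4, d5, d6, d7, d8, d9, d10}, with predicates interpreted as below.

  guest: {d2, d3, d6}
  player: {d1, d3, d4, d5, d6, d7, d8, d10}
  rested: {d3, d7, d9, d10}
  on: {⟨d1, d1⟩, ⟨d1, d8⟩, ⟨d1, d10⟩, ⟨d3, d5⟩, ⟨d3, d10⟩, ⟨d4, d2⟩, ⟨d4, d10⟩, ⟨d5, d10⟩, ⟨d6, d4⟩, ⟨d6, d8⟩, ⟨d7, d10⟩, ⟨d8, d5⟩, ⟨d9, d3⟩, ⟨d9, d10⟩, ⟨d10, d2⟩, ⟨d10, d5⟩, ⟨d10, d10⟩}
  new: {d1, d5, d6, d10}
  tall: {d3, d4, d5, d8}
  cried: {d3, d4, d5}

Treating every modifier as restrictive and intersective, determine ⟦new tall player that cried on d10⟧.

{d5}

⟦that cried⟧ = ⟦cried⟧ = {d3, d4, d5}
⟦on d10⟧ = {x : ⟨x, d10⟩ ∈ ⟦on⟧} = {d1, d3, d4, d5, d7, d9, d10}
⟦player⟧ = {d1, d3, d4, d5, d6, d7, d8, d10}
… ∩ ⟦that cried⟧ = {d1, d3, d4, d5, d6, d7, d8, d10} ∩ {d3, d4, d5} = {d3, d4, d5}
… ∩ ⟦on d10⟧ = {d3, d4, d5} ∩ {d1, d3, d4, d5, d7, d9, d10} = {d3, d4, d5}
… ∩ ⟦new⟧ = {d3, d4, d5} ∩ {d1, d5, d6, d10} = {d5}
… ∩ ⟦tall⟧ = {d5} ∩ {d3, d4, d5, d8} = {d5}
So ⟦new tall player that cried on d10⟧ = {d5}.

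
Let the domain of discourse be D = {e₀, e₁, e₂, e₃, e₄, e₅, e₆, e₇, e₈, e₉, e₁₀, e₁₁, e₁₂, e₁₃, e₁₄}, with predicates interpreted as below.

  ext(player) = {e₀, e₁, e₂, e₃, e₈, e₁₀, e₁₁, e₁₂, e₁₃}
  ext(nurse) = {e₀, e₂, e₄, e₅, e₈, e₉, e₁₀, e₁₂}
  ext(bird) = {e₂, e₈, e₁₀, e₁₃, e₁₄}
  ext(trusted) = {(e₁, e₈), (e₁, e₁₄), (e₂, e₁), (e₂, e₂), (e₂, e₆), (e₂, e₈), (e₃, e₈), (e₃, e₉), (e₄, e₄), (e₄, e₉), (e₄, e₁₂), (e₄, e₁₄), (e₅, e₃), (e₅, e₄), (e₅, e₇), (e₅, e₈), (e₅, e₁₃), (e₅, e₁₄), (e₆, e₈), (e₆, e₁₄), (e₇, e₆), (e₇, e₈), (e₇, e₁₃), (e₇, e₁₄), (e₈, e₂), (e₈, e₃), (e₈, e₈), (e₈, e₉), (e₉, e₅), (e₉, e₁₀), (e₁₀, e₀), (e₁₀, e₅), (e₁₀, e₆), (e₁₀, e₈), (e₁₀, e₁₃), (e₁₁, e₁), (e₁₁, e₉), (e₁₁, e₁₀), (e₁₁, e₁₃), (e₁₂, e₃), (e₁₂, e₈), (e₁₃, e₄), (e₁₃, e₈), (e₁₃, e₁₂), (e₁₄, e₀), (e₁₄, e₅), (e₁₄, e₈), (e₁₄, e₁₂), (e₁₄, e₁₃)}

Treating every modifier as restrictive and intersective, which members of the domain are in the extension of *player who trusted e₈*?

{e₁, e₂, e₃, e₈, e₁₀, e₁₂, e₁₃}

⟦who trusted e₈⟧ = {x : ⟨x, e₈⟩ ∈ ⟦trusted⟧} = {e₁, e₂, e₃, e₅, e₆, e₇, e₈, e₁₀, e₁₂, e₁₃, e₁₄}
⟦player⟧ = {e₀, e₁, e₂, e₃, e₈, e₁₀, e₁₁, e₁₂, e₁₃}
… ∩ ⟦who trusted e₈⟧ = {e₀, e₁, e₂, e₃, e₈, e₁₀, e₁₁, e₁₂, e₁₃} ∩ {e₁, e₂, e₃, e₅, e₆, e₇, e₈, e₁₀, e₁₂, e₁₃, e₁₄} = {e₁, e₂, e₃, e₈, e₁₀, e₁₂, e₁₃}
So ⟦player who trusted e₈⟧ = {e₁, e₂, e₃, e₈, e₁₀, e₁₂, e₁₃}.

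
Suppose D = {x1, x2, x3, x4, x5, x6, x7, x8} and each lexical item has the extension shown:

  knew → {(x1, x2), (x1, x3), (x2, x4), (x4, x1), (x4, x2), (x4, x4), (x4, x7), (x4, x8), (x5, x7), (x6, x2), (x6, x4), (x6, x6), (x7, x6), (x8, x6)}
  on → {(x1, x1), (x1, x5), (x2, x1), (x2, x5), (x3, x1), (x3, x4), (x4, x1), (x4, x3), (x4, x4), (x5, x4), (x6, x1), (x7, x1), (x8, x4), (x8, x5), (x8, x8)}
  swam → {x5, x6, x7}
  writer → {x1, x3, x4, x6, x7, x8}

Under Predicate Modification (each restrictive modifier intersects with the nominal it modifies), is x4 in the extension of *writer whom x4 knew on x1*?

⟦whom x4 knew⟧ = {x : ⟨x4, x⟩ ∈ ⟦knew⟧} = {x1, x2, x4, x7, x8}
⟦on x1⟧ = {x : ⟨x, x1⟩ ∈ ⟦on⟧} = {x1, x2, x3, x4, x6, x7}
⟦writer⟧ = {x1, x3, x4, x6, x7, x8}
… ∩ ⟦whom x4 knew⟧ = {x1, x3, x4, x6, x7, x8} ∩ {x1, x2, x4, x7, x8} = {x1, x4, x7, x8}
… ∩ ⟦on x1⟧ = {x1, x4, x7, x8} ∩ {x1, x2, x3, x4, x6, x7} = {x1, x4, x7}
⟦writer whom x4 knew on x1⟧ = {x1, x4, x7}; x4 ∈ this set.

yes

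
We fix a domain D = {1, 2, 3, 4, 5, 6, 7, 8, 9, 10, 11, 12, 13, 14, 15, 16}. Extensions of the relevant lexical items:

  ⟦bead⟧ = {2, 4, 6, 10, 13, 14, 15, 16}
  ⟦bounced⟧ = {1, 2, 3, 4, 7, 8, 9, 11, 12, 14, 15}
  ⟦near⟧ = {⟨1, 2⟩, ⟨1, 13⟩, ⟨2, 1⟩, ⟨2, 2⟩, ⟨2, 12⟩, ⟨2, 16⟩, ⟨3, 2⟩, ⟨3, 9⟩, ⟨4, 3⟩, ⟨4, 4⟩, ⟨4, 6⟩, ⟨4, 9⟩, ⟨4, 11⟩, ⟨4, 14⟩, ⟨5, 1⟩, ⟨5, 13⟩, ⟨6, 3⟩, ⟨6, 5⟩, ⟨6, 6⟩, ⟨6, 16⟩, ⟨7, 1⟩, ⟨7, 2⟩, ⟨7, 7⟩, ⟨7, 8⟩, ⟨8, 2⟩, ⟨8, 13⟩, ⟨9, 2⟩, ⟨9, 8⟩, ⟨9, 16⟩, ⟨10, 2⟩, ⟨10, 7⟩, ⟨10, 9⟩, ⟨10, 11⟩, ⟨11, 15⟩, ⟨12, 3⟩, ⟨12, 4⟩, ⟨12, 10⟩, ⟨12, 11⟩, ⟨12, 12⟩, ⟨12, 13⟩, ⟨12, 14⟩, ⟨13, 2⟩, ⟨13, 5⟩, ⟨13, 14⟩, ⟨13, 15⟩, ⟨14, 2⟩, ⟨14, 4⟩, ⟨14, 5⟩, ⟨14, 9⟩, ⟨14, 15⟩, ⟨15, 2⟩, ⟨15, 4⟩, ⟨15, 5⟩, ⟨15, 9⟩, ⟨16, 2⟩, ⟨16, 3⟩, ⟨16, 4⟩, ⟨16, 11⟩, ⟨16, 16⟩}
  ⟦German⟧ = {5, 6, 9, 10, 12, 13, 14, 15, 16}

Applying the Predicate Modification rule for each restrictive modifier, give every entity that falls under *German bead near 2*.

⟦near 2⟧ = {x : ⟨x, 2⟩ ∈ ⟦near⟧} = {1, 2, 3, 7, 8, 9, 10, 13, 14, 15, 16}
⟦bead⟧ = {2, 4, 6, 10, 13, 14, 15, 16}
… ∩ ⟦near 2⟧ = {2, 4, 6, 10, 13, 14, 15, 16} ∩ {1, 2, 3, 7, 8, 9, 10, 13, 14, 15, 16} = {2, 10, 13, 14, 15, 16}
… ∩ ⟦German⟧ = {2, 10, 13, 14, 15, 16} ∩ {5, 6, 9, 10, 12, 13, 14, 15, 16} = {10, 13, 14, 15, 16}
So ⟦German bead near 2⟧ = {10, 13, 14, 15, 16}.

{10, 13, 14, 15, 16}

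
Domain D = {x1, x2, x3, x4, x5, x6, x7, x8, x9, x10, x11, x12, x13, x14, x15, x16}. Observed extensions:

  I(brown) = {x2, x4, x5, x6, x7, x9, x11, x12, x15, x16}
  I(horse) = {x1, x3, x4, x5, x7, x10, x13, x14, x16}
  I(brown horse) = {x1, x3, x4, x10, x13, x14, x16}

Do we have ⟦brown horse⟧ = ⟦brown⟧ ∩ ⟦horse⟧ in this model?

no

⟦brown⟧ ∩ ⟦horse⟧ = {x2, x4, x5, x6, x7, x9, x11, x12, x15, x16} ∩ {x1, x3, x4, x5, x7, x10, x13, x14, x16} = {x4, x5, x7, x16}
Observed ⟦brown horse⟧ = {x1, x3, x4, x10, x13, x14, x16}.
These differ, so the modifier is not intersective in this model.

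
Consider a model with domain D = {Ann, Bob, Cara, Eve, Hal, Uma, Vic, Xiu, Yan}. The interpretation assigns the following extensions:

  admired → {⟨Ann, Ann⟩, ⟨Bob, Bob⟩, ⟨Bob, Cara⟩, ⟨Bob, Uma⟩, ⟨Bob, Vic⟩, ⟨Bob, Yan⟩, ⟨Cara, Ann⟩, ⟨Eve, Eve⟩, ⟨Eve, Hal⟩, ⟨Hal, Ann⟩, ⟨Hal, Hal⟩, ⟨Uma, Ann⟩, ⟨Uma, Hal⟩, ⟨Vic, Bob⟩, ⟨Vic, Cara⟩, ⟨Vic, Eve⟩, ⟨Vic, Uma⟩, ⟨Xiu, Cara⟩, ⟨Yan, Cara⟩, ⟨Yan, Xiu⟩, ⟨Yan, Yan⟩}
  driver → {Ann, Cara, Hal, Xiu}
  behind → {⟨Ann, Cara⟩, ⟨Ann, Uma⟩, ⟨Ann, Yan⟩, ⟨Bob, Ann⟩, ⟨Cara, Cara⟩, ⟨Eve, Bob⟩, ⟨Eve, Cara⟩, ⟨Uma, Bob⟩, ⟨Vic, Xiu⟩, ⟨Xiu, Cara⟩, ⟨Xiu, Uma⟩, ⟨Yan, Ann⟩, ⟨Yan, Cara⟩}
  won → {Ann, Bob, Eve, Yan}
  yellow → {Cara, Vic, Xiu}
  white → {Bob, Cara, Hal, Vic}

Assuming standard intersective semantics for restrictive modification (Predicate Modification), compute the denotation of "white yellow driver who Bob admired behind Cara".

{Cara}

⟦who Bob admired⟧ = {x : ⟨Bob, x⟩ ∈ ⟦admired⟧} = {Bob, Cara, Uma, Vic, Yan}
⟦behind Cara⟧ = {x : ⟨x, Cara⟩ ∈ ⟦behind⟧} = {Ann, Cara, Eve, Xiu, Yan}
⟦driver⟧ = {Ann, Cara, Hal, Xiu}
… ∩ ⟦who Bob admired⟧ = {Ann, Cara, Hal, Xiu} ∩ {Bob, Cara, Uma, Vic, Yan} = {Cara}
… ∩ ⟦behind Cara⟧ = {Cara} ∩ {Ann, Cara, Eve, Xiu, Yan} = {Cara}
… ∩ ⟦white⟧ = {Cara} ∩ {Bob, Cara, Hal, Vic} = {Cara}
… ∩ ⟦yellow⟧ = {Cara} ∩ {Cara, Vic, Xiu} = {Cara}
So ⟦white yellow driver who Bob admired behind Cara⟧ = {Cara}.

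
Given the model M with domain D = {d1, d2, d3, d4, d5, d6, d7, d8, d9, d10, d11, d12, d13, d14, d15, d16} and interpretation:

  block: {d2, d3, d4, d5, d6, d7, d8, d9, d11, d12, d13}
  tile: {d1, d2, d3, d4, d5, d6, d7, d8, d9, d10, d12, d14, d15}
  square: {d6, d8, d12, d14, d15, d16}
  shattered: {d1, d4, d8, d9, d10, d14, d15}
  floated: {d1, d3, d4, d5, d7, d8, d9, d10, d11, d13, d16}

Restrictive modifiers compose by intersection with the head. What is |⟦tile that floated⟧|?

⟦that floated⟧ = ⟦floated⟧ = {d1, d3, d4, d5, d7, d8, d9, d10, d11, d13, d16}
⟦tile⟧ = {d1, d2, d3, d4, d5, d6, d7, d8, d9, d10, d12, d14, d15}
… ∩ ⟦that floated⟧ = {d1, d2, d3, d4, d5, d6, d7, d8, d9, d10, d12, d14, d15} ∩ {d1, d3, d4, d5, d7, d8, d9, d10, d11, d13, d16} = {d1, d3, d4, d5, d7, d8, d9, d10}
⟦tile that floated⟧ = {d1, d3, d4, d5, d7, d8, d9, d10}, so the cardinality is 8.

8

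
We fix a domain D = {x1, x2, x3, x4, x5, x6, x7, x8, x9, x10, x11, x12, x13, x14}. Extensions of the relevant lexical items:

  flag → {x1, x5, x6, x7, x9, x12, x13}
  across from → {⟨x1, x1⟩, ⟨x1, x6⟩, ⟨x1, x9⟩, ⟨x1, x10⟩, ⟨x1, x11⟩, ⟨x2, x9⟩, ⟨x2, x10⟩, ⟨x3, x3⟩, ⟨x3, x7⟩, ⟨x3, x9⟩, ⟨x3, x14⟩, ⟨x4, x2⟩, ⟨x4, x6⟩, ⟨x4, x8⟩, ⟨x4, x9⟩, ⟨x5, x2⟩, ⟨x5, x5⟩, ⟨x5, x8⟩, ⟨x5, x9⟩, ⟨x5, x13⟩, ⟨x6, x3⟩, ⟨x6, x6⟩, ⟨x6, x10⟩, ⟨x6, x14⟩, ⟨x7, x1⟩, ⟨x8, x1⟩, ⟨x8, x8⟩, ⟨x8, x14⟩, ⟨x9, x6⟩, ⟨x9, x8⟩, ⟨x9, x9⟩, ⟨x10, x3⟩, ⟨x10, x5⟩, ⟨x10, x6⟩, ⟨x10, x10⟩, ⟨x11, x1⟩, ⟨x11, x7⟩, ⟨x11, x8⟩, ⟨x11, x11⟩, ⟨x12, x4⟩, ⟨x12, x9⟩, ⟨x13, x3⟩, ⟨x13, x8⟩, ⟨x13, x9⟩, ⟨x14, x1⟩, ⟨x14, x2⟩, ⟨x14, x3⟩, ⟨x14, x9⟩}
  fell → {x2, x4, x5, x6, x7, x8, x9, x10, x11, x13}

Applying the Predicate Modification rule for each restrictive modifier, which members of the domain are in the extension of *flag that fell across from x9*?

{x5, x9, x13}

⟦that fell⟧ = ⟦fell⟧ = {x2, x4, x5, x6, x7, x8, x9, x10, x11, x13}
⟦across from x9⟧ = {x : ⟨x, x9⟩ ∈ ⟦across from⟧} = {x1, x2, x3, x4, x5, x9, x12, x13, x14}
⟦flag⟧ = {x1, x5, x6, x7, x9, x12, x13}
… ∩ ⟦that fell⟧ = {x1, x5, x6, x7, x9, x12, x13} ∩ {x2, x4, x5, x6, x7, x8, x9, x10, x11, x13} = {x5, x6, x7, x9, x13}
… ∩ ⟦across from x9⟧ = {x5, x6, x7, x9, x13} ∩ {x1, x2, x3, x4, x5, x9, x12, x13, x14} = {x5, x9, x13}
So ⟦flag that fell across from x9⟧ = {x5, x9, x13}.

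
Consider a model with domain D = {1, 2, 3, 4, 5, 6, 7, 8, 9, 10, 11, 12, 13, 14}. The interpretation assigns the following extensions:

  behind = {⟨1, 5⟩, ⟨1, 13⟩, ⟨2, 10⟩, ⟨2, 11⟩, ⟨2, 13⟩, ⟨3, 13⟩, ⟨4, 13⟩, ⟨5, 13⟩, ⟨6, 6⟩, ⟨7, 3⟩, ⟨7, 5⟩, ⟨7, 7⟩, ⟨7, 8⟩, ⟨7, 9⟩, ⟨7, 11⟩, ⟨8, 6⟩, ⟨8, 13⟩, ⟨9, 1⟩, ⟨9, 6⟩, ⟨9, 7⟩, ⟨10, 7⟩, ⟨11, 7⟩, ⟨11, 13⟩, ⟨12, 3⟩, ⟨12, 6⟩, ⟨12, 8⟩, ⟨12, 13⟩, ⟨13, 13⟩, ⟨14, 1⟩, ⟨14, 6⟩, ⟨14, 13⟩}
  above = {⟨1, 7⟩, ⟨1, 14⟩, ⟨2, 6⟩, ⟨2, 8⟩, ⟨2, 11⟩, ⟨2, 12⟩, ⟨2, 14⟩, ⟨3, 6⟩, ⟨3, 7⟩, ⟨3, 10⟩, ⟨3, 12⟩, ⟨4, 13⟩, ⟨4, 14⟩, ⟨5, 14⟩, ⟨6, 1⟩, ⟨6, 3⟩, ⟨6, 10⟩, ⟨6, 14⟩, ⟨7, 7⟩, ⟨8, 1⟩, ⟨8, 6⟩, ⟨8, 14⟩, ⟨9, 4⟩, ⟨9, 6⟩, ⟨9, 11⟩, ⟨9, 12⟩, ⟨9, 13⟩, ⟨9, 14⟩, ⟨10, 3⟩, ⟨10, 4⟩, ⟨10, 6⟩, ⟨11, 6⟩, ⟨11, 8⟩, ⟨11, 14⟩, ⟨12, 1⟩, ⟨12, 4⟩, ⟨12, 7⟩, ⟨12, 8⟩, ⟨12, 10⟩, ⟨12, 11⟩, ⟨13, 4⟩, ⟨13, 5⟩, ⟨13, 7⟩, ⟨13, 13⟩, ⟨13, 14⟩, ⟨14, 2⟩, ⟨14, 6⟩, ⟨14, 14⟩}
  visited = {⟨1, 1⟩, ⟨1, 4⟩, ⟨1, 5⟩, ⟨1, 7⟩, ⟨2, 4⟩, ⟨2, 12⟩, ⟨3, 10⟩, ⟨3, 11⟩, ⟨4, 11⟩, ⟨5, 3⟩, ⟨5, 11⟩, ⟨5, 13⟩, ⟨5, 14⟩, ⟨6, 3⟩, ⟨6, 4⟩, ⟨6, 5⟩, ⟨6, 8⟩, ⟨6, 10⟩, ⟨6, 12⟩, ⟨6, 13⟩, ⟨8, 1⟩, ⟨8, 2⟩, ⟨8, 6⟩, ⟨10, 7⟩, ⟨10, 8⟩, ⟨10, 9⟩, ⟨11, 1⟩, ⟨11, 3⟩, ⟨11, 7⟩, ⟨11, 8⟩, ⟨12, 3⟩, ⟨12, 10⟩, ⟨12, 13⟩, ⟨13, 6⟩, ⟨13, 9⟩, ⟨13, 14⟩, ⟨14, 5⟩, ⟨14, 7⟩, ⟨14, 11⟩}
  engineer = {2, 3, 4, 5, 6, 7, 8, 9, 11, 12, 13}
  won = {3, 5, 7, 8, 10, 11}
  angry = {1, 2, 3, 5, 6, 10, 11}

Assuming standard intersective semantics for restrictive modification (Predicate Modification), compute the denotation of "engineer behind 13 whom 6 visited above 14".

⟦behind 13⟧ = {x : ⟨x, 13⟩ ∈ ⟦behind⟧} = {1, 2, 3, 4, 5, 8, 11, 12, 13, 14}
⟦whom 6 visited⟧ = {x : ⟨6, x⟩ ∈ ⟦visited⟧} = {3, 4, 5, 8, 10, 12, 13}
⟦above 14⟧ = {x : ⟨x, 14⟩ ∈ ⟦above⟧} = {1, 2, 4, 5, 6, 8, 9, 11, 13, 14}
⟦engineer⟧ = {2, 3, 4, 5, 6, 7, 8, 9, 11, 12, 13}
… ∩ ⟦behind 13⟧ = {2, 3, 4, 5, 6, 7, 8, 9, 11, 12, 13} ∩ {1, 2, 3, 4, 5, 8, 11, 12, 13, 14} = {2, 3, 4, 5, 8, 11, 12, 13}
… ∩ ⟦whom 6 visited⟧ = {2, 3, 4, 5, 8, 11, 12, 13} ∩ {3, 4, 5, 8, 10, 12, 13} = {3, 4, 5, 8, 12, 13}
… ∩ ⟦above 14⟧ = {3, 4, 5, 8, 12, 13} ∩ {1, 2, 4, 5, 6, 8, 9, 11, 13, 14} = {4, 5, 8, 13}
So ⟦engineer behind 13 whom 6 visited above 14⟧ = {4, 5, 8, 13}.

{4, 5, 8, 13}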